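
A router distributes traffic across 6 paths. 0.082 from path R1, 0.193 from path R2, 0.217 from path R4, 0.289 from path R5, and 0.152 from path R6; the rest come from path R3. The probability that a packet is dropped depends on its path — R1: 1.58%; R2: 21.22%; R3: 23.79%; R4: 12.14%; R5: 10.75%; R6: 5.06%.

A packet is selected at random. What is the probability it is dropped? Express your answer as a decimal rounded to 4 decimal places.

P(R3) = 1 − (0.082 + 0.193 + 0.217 + 0.289 + 0.152) = 0.067.
P(L) = P(L|R1)·P(R1) + P(L|R2)·P(R2) + P(L|R3)·P(R3) + P(L|R4)·P(R4) + P(L|R5)·P(R5) + P(L|R6)·P(R6)
      = 0.0158·0.082 + 0.2122·0.193 + 0.2379·0.067 + 0.1214·0.217 + 0.1075·0.289 + 0.0506·0.152
      = 0.0012956 + 0.0409546 + 0.0159393 + 0.0263438 + 0.0310675 + 0.0076912 = 0.123292

0.1233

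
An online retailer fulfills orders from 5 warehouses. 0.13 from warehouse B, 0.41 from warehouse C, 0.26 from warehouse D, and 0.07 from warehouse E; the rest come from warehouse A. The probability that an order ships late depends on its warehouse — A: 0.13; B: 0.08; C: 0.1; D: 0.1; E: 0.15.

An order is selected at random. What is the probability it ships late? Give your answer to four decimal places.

0.1048

P(A) = 1 − (0.13 + 0.41 + 0.26 + 0.07) = 0.13.
P(L) = P(L|A)·P(A) + P(L|B)·P(B) + P(L|C)·P(C) + P(L|D)·P(D) + P(L|E)·P(E)
      = 0.13·0.13 + 0.08·0.13 + 0.1·0.41 + 0.1·0.26 + 0.15·0.07
      = 0.0169 + 0.0104 + 0.041 + 0.026 + 0.0105 = 0.1048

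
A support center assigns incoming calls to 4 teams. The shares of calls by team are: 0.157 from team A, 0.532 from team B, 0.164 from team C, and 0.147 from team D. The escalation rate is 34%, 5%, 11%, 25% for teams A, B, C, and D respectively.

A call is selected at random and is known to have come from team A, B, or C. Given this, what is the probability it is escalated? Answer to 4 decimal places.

0.1149

Let S = {A, B, C}.
P(S) = 0.157 + 0.532 + 0.164 = 0.853.
P(E ∩ S) = 0.34·0.157 + 0.05·0.532 + 0.11·0.164 = 0.05338 + 0.0266 + 0.01804 = 0.09802.
P(E | S) = 0.09802 / 0.853 = 0.114912…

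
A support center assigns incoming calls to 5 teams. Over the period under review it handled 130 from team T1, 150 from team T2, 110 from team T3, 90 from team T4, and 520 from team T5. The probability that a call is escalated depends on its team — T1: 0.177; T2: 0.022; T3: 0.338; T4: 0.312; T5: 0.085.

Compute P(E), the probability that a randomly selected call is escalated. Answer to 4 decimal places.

Total: 130 + 150 + 110 + 90 + 520 = 1000.
P(T1) = 130/1000 = 0.13. P(T2) = 150/1000 = 0.15. P(T3) = 110/1000 = 0.11. P(T4) = 90/1000 = 0.09. P(T5) = 520/1000 = 0.52.
Using total probability over the partition,
P(E) = P(E|T1)·P(T1) + P(E|T2)·P(T2) + P(E|T3)·P(T3) + P(E|T4)·P(T4) + P(E|T5)·P(T5)
      = 0.177·0.13 + 0.022·0.15 + 0.338·0.11 + 0.312·0.09 + 0.085·0.52
      = 0.02301 + 0.0033 + 0.03718 + 0.02808 + 0.0442 = 0.13577

P(E) ≈ 0.1358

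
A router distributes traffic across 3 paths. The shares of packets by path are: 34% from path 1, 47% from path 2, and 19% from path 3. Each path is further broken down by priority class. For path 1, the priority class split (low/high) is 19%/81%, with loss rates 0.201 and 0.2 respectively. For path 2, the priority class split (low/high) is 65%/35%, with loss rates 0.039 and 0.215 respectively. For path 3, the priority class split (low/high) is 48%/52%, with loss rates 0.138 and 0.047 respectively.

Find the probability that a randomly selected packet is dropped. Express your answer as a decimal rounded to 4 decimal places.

P(L) ≈ 0.1326

P(L|1) = 0.19·0.201 + 0.81·0.2 = 0.03819 + 0.162 = 0.20019
P(L|2) = 0.65·0.039 + 0.35·0.215 = 0.02535 + 0.07525 = 0.1006
P(L|3) = 0.48·0.138 + 0.52·0.047 = 0.06624 + 0.02444 = 0.09068
By total probability over the outer partition,
P(L) = 0.34·0.20019 + 0.47·0.1006 + 0.19·0.09068
      = 0.0680646 + 0.047282 + 0.0172292 = 0.1325758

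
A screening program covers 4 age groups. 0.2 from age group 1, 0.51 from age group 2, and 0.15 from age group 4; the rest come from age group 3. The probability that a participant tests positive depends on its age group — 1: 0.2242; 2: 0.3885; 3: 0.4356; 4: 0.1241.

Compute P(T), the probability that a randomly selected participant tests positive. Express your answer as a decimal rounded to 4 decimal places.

P(3) = 1 − (0.2 + 0.51 + 0.15) = 0.14.
By the law of total probability,
P(T) = P(T|1)·P(1) + P(T|2)·P(2) + P(T|3)·P(3) + P(T|4)·P(4)
      = 0.2242·0.2 + 0.3885·0.51 + 0.4356·0.14 + 0.1241·0.15
      = 0.04484 + 0.198135 + 0.060984 + 0.018615 = 0.322574

P(T) ≈ 0.3226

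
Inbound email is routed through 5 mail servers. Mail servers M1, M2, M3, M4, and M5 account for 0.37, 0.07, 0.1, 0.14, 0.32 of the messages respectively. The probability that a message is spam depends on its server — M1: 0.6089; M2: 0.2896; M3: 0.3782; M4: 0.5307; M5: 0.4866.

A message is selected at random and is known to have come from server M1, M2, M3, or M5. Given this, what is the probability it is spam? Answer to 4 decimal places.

P(S|J) ≈ 0.5106

Let J = {M1, M2, M3, M5}.
P(J) = 0.37 + 0.07 + 0.1 + 0.32 = 0.86.
P(S ∩ J) = 0.6089·0.37 + 0.2896·0.07 + 0.3782·0.1 + 0.4866·0.32 = 0.225293 + 0.020272 + 0.03782 + 0.155712 = 0.439097.
P(S | J) = 0.439097 / 0.86 = 0.510578…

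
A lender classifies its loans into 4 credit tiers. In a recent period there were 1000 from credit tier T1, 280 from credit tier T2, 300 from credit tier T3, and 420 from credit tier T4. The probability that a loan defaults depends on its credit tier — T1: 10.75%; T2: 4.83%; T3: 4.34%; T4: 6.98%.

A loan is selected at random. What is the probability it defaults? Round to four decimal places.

P(D) ≈ 0.0817

Total: 1000 + 280 + 300 + 420 = 2000.
P(T1) = 1000/2000 = 0.5. P(T2) = 280/2000 = 0.14. P(T3) = 300/2000 = 0.15. P(T4) = 420/2000 = 0.21.
P(D) = P(D|T1)·P(T1) + P(D|T2)·P(T2) + P(D|T3)·P(T3) + P(D|T4)·P(T4)
      = 0.1075·0.5 + 0.0483·0.14 + 0.0434·0.15 + 0.0698·0.21
      = 0.05375 + 0.006762 + 0.00651 + 0.014658 = 0.08168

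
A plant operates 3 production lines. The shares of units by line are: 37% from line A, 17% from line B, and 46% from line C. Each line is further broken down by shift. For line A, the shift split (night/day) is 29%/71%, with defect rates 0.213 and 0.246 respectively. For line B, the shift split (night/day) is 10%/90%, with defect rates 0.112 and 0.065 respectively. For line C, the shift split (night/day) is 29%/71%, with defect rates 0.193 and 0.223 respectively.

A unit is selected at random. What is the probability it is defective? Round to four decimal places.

P(D|A) = 0.29·0.213 + 0.71·0.246 = 0.06177 + 0.17466 = 0.23643
P(D|B) = 0.1·0.112 + 0.9·0.065 = 0.0112 + 0.0585 = 0.0697
P(D|C) = 0.29·0.193 + 0.71·0.223 = 0.05597 + 0.15833 = 0.2143
Then overall,
P(D) = 0.37·0.23643 + 0.17·0.0697 + 0.46·0.2143
      = 0.0874791 + 0.011849 + 0.098578 = 0.1979061

P(D) ≈ 0.1979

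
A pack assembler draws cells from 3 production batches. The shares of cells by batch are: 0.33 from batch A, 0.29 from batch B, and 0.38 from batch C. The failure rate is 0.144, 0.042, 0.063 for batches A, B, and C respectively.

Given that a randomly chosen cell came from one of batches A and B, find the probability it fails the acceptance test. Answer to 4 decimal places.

0.0963

Let S = {A, B}.
P(S) = 0.33 + 0.29 = 0.62.
P(F ∩ S) = 0.144·0.33 + 0.042·0.29 = 0.04752 + 0.01218 = 0.0597.
P(F | S) = 0.0597 / 0.62 = 0.096290…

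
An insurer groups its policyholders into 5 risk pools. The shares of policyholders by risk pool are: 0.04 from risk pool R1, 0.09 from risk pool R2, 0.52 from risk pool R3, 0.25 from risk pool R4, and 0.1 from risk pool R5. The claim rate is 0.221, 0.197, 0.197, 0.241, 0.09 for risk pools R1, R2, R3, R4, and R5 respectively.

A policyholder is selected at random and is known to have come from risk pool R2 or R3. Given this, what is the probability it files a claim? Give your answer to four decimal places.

Let S = {R2, R3}.
P(S) = 0.09 + 0.52 = 0.61.
P(C ∩ S) = 0.197·0.09 + 0.197·0.52 = 0.01773 + 0.10244 = 0.12017.
P(C | S) = 0.12017 / 0.61 = 0.197000…

0.1970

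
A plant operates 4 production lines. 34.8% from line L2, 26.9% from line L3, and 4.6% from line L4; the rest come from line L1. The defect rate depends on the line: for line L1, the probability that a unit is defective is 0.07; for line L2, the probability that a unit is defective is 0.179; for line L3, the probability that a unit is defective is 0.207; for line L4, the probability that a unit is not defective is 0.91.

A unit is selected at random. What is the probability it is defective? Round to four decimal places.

0.1457

P(L1) = 1 − (0.348 + 0.269 + 0.046) = 0.337.
P(D|L4) = 1 − 0.91 = 0.09.
P(D) = P(D|L1)·P(L1) + P(D|L2)·P(L2) + P(D|L3)·P(L3) + P(D|L4)·P(L4)
      = 0.07·0.337 + 0.179·0.348 + 0.207·0.269 + 0.09·0.046
      = 0.02359 + 0.062292 + 0.055683 + 0.00414 = 0.145705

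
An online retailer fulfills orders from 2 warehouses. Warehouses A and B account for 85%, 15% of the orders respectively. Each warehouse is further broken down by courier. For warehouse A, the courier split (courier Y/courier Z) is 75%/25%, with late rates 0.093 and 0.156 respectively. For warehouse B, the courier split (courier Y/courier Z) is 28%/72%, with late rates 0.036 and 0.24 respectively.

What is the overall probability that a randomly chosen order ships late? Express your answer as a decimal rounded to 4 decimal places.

P(L|A) = 0.75·0.093 + 0.25·0.156 = 0.06975 + 0.039 = 0.10875
P(L|B) = 0.28·0.036 + 0.72·0.24 = 0.01008 + 0.1728 = 0.18288
By total probability over the outer partition,
P(L) = 0.85·0.10875 + 0.15·0.18288
      = 0.0924375 + 0.027432 = 0.1198695

0.1199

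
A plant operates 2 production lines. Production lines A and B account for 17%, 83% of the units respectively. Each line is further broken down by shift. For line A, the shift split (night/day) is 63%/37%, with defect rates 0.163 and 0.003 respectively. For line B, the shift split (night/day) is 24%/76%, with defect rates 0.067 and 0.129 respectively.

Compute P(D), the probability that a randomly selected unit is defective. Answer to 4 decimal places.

0.1124

P(D|A) = 0.63·0.163 + 0.37·0.003 = 0.10269 + 0.00111 = 0.1038
P(D|B) = 0.24·0.067 + 0.76·0.129 = 0.01608 + 0.09804 = 0.11412
By total probability over the outer partition,
P(D) = 0.17·0.1038 + 0.83·0.11412
      = 0.017646 + 0.0947196 = 0.1123656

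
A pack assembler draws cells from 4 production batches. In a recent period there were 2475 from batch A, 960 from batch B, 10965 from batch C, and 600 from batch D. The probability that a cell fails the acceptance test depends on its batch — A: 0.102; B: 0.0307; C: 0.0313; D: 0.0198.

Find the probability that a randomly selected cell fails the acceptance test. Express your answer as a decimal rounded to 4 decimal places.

P(F) ≈ 0.0425

Total: 2475 + 960 + 10965 + 600 = 15000.
P(A) = 2475/15000 = 0.165. P(B) = 960/15000 = 0.064. P(C) = 10965/15000 = 0.731. P(D) = 600/15000 = 0.04.
Summing over the partition,
P(F) = P(F|A)·P(A) + P(F|B)·P(B) + P(F|C)·P(C) + P(F|D)·P(D)
      = 0.102·0.165 + 0.0307·0.064 + 0.0313·0.731 + 0.0198·0.04
      = 0.01683 + 0.0019648 + 0.0228803 + 0.000792 = 0.0424671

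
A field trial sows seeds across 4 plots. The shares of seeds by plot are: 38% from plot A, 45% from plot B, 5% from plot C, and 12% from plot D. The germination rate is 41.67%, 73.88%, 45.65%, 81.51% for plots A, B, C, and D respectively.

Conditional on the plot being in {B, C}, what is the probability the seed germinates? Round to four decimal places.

P(G|S) ≈ 0.7106

Let S = {B, C}.
P(S) = 0.45 + 0.05 = 0.5.
P(G ∩ S) = 0.7388·0.45 + 0.4565·0.05 = 0.33246 + 0.022825 = 0.355285.
P(G | S) = 0.355285 / 0.5 = 0.710570…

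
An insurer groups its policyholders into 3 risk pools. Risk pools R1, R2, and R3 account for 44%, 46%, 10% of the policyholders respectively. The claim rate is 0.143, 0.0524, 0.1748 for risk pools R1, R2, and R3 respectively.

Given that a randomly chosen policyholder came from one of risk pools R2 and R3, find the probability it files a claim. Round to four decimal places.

0.0743

Let S = {R2, R3}.
P(S) = 0.46 + 0.1 = 0.56.
P(C ∩ S) = 0.0524·0.46 + 0.1748·0.1 = 0.024104 + 0.01748 = 0.041584.
P(C | S) = 0.041584 / 0.56 = 0.074257…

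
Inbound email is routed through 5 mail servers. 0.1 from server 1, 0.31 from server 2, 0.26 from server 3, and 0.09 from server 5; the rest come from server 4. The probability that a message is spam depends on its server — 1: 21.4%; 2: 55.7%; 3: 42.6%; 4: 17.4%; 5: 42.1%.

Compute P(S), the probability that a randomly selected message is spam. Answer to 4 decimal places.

P(4) = 1 − (0.1 + 0.31 + 0.26 + 0.09) = 0.24.
P(S) = P(S|1)·P(1) + P(S|2)·P(2) + P(S|3)·P(3) + P(S|4)·P(4) + P(S|5)·P(5)
      = 0.214·0.1 + 0.557·0.31 + 0.426·0.26 + 0.174·0.24 + 0.421·0.09
      = 0.0214 + 0.17267 + 0.11076 + 0.04176 + 0.03789 = 0.38448

P(S) ≈ 0.3845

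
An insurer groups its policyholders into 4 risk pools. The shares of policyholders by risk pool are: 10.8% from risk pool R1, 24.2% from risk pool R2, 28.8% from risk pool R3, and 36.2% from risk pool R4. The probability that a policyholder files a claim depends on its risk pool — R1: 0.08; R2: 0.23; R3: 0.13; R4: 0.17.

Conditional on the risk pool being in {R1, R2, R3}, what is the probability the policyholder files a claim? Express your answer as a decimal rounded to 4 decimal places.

Let S = {R1, R2, R3}.
P(S) = 0.108 + 0.242 + 0.288 = 0.638.
P(C ∩ S) = 0.08·0.108 + 0.23·0.242 + 0.13·0.288 = 0.00864 + 0.05566 + 0.03744 = 0.10174.
P(C | S) = 0.10174 / 0.638 = 0.159467…

0.1595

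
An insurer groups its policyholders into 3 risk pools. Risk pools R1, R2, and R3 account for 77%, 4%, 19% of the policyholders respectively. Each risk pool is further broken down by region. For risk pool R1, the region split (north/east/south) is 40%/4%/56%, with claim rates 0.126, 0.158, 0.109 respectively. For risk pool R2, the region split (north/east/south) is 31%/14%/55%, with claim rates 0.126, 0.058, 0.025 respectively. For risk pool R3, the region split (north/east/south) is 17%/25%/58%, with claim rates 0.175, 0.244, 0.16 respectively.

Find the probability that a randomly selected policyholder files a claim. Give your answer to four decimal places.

P(C) ≈ 0.1280

P(C|R1) = 0.4·0.126 + 0.04·0.158 + 0.56·0.109 = 0.0504 + 0.00632 + 0.06104 = 0.11776
P(C|R2) = 0.31·0.126 + 0.14·0.058 + 0.55·0.025 = 0.03906 + 0.00812 + 0.01375 = 0.06093
P(C|R3) = 0.17·0.175 + 0.25·0.244 + 0.58·0.16 = 0.02975 + 0.061 + 0.0928 = 0.18355
Then overall,
P(C) = 0.77·0.11776 + 0.04·0.06093 + 0.19·0.18355
      = 0.0906752 + 0.0024372 + 0.0348745 = 0.1279869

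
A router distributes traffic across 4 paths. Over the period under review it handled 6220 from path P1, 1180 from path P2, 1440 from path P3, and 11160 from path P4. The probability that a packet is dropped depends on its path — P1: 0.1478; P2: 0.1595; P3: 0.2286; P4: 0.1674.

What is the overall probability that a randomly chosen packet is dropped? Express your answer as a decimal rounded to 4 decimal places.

0.1652

Total: 6220 + 1180 + 1440 + 11160 = 20000.
P(P1) = 6220/20000 = 0.311. P(P2) = 1180/20000 = 0.059. P(P3) = 1440/20000 = 0.072. P(P4) = 11160/20000 = 0.558.
By the law of total probability,
P(L) = P(L|P1)·P(P1) + P(L|P2)·P(P2) + P(L|P3)·P(P3) + P(L|P4)·P(P4)
      = 0.1478·0.311 + 0.1595·0.059 + 0.2286·0.072 + 0.1674·0.558
      = 0.0459658 + 0.0094105 + 0.0164592 + 0.0934092 = 0.1652447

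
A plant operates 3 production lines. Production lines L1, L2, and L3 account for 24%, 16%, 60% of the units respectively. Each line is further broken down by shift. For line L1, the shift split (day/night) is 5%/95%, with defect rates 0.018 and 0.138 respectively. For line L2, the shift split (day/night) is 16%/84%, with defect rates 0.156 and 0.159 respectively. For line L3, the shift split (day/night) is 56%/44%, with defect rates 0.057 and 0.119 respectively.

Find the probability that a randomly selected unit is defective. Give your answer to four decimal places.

P(D) ≈ 0.1076

P(D|L1) = 0.05·0.018 + 0.95·0.138 = 0.0009 + 0.1311 = 0.132
P(D|L2) = 0.16·0.156 + 0.84·0.159 = 0.02496 + 0.13356 = 0.15852
P(D|L3) = 0.56·0.057 + 0.44·0.119 = 0.03192 + 0.05236 = 0.08428
By total probability over the outer partition,
P(D) = 0.24·0.132 + 0.16·0.15852 + 0.6·0.08428
      = 0.03168 + 0.0253632 + 0.050568 = 0.1076112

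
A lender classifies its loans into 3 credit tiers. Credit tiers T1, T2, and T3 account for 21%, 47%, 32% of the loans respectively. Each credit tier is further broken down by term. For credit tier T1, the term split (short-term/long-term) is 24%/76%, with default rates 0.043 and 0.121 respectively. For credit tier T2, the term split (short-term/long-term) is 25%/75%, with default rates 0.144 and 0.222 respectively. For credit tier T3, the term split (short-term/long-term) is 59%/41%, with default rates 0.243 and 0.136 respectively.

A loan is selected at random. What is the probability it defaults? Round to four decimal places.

P(D|T1) = 0.24·0.043 + 0.76·0.121 = 0.01032 + 0.09196 = 0.10228
P(D|T2) = 0.25·0.144 + 0.75·0.222 = 0.036 + 0.1665 = 0.2025
P(D|T3) = 0.59·0.243 + 0.41·0.136 = 0.14337 + 0.05576 = 0.19913
Then overall,
P(D) = 0.21·0.10228 + 0.47·0.2025 + 0.32·0.19913
      = 0.0214788 + 0.095175 + 0.0637216 = 0.1803754

0.1804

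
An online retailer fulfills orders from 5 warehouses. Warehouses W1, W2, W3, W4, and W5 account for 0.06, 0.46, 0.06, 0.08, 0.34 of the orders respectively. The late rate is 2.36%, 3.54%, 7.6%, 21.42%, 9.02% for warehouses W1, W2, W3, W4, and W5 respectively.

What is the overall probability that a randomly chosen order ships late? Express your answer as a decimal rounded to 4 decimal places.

P(L) = P(L|W1)·P(W1) + P(L|W2)·P(W2) + P(L|W3)·P(W3) + P(L|W4)·P(W4) + P(L|W5)·P(W5)
      = 0.0236·0.06 + 0.0354·0.46 + 0.076·0.06 + 0.2142·0.08 + 0.0902·0.34
      = 0.001416 + 0.016284 + 0.00456 + 0.017136 + 0.030668 = 0.070064

P(L) ≈ 0.0701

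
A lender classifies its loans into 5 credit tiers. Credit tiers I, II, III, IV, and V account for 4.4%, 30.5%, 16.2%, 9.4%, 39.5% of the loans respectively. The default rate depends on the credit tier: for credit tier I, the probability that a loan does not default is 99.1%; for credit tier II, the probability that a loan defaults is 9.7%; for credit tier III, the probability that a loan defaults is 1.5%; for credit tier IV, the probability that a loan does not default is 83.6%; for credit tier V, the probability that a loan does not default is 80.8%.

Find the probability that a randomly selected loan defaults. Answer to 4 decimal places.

0.1237

P(D|I) = 1 − 0.991 = 0.009.
P(D|IV) = 1 − 0.836 = 0.164.
P(D|V) = 1 − 0.808 = 0.192.
P(D) = P(D|I)·P(I) + P(D|II)·P(II) + P(D|III)·P(III) + P(D|IV)·P(IV) + P(D|V)·P(V)
      = 0.009·0.044 + 0.097·0.305 + 0.015·0.162 + 0.164·0.094 + 0.192·0.395
      = 0.000396 + 0.029585 + 0.00243 + 0.015416 + 0.07584 = 0.123667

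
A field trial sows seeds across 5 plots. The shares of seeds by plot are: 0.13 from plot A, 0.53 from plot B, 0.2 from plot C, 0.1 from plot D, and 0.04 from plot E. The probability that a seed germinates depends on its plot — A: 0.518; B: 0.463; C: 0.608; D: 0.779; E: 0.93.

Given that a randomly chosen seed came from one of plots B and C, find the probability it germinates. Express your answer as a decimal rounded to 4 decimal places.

0.5027

Let S = {B, C}.
P(S) = 0.53 + 0.2 = 0.73.
P(G ∩ S) = 0.463·0.53 + 0.608·0.2 = 0.24539 + 0.1216 = 0.36699.
P(G | S) = 0.36699 / 0.73 = 0.502726…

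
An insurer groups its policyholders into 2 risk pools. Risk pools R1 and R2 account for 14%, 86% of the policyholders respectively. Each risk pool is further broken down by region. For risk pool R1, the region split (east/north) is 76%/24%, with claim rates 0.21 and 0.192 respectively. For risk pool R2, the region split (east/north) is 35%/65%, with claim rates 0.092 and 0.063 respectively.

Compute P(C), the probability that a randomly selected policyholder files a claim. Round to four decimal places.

P(C) ≈ 0.0917

P(C|R1) = 0.76·0.21 + 0.24·0.192 = 0.1596 + 0.04608 = 0.20568
P(C|R2) = 0.35·0.092 + 0.65·0.063 = 0.0322 + 0.04095 = 0.07315
By total probability over the outer partition,
P(C) = 0.14·0.20568 + 0.86·0.07315
      = 0.0287952 + 0.062909 = 0.0917042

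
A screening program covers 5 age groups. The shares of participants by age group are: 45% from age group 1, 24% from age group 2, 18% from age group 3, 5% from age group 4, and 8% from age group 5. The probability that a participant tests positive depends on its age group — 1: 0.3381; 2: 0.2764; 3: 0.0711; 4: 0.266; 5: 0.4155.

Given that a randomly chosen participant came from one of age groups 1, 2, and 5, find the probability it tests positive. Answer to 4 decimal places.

Let S = {1, 2, 5}.
P(S) = 0.45 + 0.24 + 0.08 = 0.77.
P(T ∩ S) = 0.3381·0.45 + 0.2764·0.24 + 0.4155·0.08 = 0.152145 + 0.066336 + 0.03324 = 0.251721.
P(T | S) = 0.251721 / 0.77 = 0.326910…

P(T|S) ≈ 0.3269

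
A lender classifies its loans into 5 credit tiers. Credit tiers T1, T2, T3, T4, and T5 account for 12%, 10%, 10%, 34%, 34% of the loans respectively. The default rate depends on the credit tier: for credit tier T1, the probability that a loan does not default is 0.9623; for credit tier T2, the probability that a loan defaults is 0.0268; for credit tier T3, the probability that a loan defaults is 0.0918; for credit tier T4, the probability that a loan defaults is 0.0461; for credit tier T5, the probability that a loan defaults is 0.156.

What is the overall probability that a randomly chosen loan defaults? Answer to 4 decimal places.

P(D|T1) = 1 − 0.9623 = 0.0377.
P(D) = P(D|T1)·P(T1) + P(D|T2)·P(T2) + P(D|T3)·P(T3) + P(D|T4)·P(T4) + P(D|T5)·P(T5)
      = 0.0377·0.12 + 0.0268·0.1 + 0.0918·0.1 + 0.0461·0.34 + 0.156·0.34
      = 0.004524 + 0.00268 + 0.00918 + 0.015674 + 0.05304 = 0.085098

P(D) ≈ 0.0851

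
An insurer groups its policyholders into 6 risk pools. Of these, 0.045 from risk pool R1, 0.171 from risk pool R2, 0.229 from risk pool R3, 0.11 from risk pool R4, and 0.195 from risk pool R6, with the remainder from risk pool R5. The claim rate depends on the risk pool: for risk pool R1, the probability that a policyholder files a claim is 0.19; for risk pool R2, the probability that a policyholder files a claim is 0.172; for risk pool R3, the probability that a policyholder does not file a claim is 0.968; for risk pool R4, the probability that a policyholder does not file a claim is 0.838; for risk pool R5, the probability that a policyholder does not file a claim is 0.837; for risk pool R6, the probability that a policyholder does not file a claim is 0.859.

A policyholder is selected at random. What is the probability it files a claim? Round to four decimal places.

P(R5) = 1 − (0.045 + 0.171 + 0.229 + 0.11 + 0.195) = 0.25.
P(C|R3) = 1 − 0.968 = 0.032.
P(C|R4) = 1 − 0.838 = 0.162.
P(C|R5) = 1 − 0.837 = 0.163.
P(C|R6) = 1 − 0.859 = 0.141.
By the law of total probability,
P(C) = P(C|R1)·P(R1) + P(C|R2)·P(R2) + P(C|R3)·P(R3) + P(C|R4)·P(R4) + P(C|R5)·P(R5) + P(C|R6)·P(R6)
      = 0.19·0.045 + 0.172·0.171 + 0.032·0.229 + 0.162·0.11 + 0.163·0.25 + 0.141·0.195
      = 0.00855 + 0.029412 + 0.007328 + 0.01782 + 0.04075 + 0.027495 = 0.131355

0.1314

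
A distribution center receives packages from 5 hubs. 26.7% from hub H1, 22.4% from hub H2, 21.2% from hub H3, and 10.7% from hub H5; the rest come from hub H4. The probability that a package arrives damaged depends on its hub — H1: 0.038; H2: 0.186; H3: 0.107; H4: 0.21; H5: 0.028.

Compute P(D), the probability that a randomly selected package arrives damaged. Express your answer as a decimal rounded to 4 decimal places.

P(D) ≈ 0.1174

P(H4) = 1 − (0.267 + 0.224 + 0.212 + 0.107) = 0.19.
Summing over the partition,
P(D) = P(D|H1)·P(H1) + P(D|H2)·P(H2) + P(D|H3)·P(H3) + P(D|H4)·P(H4) + P(D|H5)·P(H5)
      = 0.038·0.267 + 0.186·0.224 + 0.107·0.212 + 0.21·0.19 + 0.028·0.107
      = 0.010146 + 0.041664 + 0.022684 + 0.0399 + 0.002996 = 0.11739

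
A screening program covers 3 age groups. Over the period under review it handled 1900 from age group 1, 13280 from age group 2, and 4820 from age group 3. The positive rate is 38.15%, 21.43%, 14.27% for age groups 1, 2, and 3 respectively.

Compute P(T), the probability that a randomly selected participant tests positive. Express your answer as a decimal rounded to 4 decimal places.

P(T) ≈ 0.2129

Total: 1900 + 13280 + 4820 = 20000.
P(1) = 1900/20000 = 0.095. P(2) = 13280/20000 = 0.664. P(3) = 4820/20000 = 0.241.
By the law of total probability,
P(T) = P(T|1)·P(1) + P(T|2)·P(2) + P(T|3)·P(3)
      = 0.3815·0.095 + 0.2143·0.664 + 0.1427·0.241
      = 0.0362425 + 0.1422952 + 0.0343907 = 0.2129284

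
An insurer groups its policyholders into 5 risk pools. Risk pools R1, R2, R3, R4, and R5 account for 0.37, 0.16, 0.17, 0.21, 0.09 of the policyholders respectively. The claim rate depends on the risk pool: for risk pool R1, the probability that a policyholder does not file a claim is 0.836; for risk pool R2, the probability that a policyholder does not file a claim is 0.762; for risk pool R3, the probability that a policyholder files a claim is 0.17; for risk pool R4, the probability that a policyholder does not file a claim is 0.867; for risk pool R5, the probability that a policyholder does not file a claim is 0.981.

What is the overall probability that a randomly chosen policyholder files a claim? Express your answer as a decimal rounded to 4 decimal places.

P(C|R1) = 1 − 0.836 = 0.164.
P(C|R2) = 1 − 0.762 = 0.238.
P(C|R4) = 1 − 0.867 = 0.133.
P(C|R5) = 1 − 0.981 = 0.019.
P(C) = P(C|R1)·P(R1) + P(C|R2)·P(R2) + P(C|R3)·P(R3) + P(C|R4)·P(R4) + P(C|R5)·P(R5)
      = 0.164·0.37 + 0.238·0.16 + 0.17·0.17 + 0.133·0.21 + 0.019·0.09
      = 0.06068 + 0.03808 + 0.0289 + 0.02793 + 0.00171 = 0.1573

0.1573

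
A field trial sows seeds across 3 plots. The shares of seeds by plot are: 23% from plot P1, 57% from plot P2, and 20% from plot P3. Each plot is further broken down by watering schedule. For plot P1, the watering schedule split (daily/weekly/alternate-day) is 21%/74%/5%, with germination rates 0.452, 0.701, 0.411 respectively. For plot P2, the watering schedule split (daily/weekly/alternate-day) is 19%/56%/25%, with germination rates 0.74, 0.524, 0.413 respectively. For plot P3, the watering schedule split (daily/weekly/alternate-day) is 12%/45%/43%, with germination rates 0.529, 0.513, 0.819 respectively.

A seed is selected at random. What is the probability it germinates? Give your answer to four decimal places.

0.5814

P(G|P1) = 0.21·0.452 + 0.74·0.701 + 0.05·0.411 = 0.09492 + 0.51874 + 0.02055 = 0.63421
P(G|P2) = 0.19·0.74 + 0.56·0.524 + 0.25·0.413 = 0.1406 + 0.29344 + 0.10325 = 0.53729
P(G|P3) = 0.12·0.529 + 0.45·0.513 + 0.43·0.819 = 0.06348 + 0.23085 + 0.35217 = 0.6465
Then overall,
P(G) = 0.23·0.63421 + 0.57·0.53729 + 0.2·0.6465
      = 0.1458683 + 0.3062553 + 0.1293 = 0.5814236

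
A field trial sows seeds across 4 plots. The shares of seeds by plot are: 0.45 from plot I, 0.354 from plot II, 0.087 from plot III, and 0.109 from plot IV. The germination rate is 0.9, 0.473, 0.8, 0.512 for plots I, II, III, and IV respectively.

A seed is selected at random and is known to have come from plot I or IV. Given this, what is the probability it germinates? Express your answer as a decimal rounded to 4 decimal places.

Let S = {I, IV}.
P(S) = 0.45 + 0.109 = 0.559.
P(G ∩ S) = 0.9·0.45 + 0.512·0.109 = 0.405 + 0.055808 = 0.460808.
P(G | S) = 0.460808 / 0.559 = 0.824343…

P(G|S) ≈ 0.8243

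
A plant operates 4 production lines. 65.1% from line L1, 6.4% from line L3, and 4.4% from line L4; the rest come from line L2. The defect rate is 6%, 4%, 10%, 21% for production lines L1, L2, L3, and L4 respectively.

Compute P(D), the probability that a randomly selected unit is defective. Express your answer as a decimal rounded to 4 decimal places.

0.0643

P(L2) = 1 − (0.651 + 0.064 + 0.044) = 0.241.
P(D) = P(D|L1)·P(L1) + P(D|L2)·P(L2) + P(D|L3)·P(L3) + P(D|L4)·P(L4)
      = 0.06·0.651 + 0.04·0.241 + 0.1·0.064 + 0.21·0.044
      = 0.03906 + 0.00964 + 0.0064 + 0.00924 = 0.06434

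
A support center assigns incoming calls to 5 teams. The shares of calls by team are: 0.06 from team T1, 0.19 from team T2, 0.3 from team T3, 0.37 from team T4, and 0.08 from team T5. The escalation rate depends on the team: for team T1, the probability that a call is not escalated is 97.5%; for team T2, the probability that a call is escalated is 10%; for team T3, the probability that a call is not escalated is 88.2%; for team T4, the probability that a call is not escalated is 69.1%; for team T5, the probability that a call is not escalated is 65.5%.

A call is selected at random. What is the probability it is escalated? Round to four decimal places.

P(E|T1) = 1 − 0.975 = 0.025.
P(E|T3) = 1 − 0.882 = 0.118.
P(E|T4) = 1 − 0.691 = 0.309.
P(E|T5) = 1 − 0.655 = 0.345.
Using total probability over the partition,
P(E) = P(E|T1)·P(T1) + P(E|T2)·P(T2) + P(E|T3)·P(T3) + P(E|T4)·P(T4) + P(E|T5)·P(T5)
      = 0.025·0.06 + 0.1·0.19 + 0.118·0.3 + 0.309·0.37 + 0.345·0.08
      = 0.0015 + 0.019 + 0.0354 + 0.11433 + 0.0276 = 0.19783

P(E) ≈ 0.1978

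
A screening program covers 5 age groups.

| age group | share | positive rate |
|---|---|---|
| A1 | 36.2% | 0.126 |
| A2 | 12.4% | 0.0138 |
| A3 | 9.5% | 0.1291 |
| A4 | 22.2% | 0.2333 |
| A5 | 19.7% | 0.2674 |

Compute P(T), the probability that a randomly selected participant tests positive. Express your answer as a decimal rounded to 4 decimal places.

By the law of total probability,
P(T) = P(T|A1)·P(A1) + P(T|A2)·P(A2) + P(T|A3)·P(A3) + P(T|A4)·P(A4) + P(T|A5)·P(A5)
      = 0.126·0.362 + 0.0138·0.124 + 0.1291·0.095 + 0.2333·0.222 + 0.2674·0.197
      = 0.045612 + 0.0017112 + 0.0122645 + 0.0517926 + 0.0526778 = 0.1640581

0.1641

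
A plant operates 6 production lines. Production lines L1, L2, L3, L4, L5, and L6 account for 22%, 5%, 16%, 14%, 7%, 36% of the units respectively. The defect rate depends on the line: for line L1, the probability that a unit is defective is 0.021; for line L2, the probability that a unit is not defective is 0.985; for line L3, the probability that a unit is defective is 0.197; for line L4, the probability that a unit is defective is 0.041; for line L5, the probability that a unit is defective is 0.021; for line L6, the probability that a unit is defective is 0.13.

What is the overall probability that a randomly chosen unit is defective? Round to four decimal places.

P(D) ≈ 0.0909

P(D|L2) = 1 − 0.985 = 0.015.
P(D) = P(D|L1)·P(L1) + P(D|L2)·P(L2) + P(D|L3)·P(L3) + P(D|L4)·P(L4) + P(D|L5)·P(L5) + P(D|L6)·P(L6)
      = 0.021·0.22 + 0.015·0.05 + 0.197·0.16 + 0.041·0.14 + 0.021·0.07 + 0.13·0.36
      = 0.00462 + 0.00075 + 0.03152 + 0.00574 + 0.00147 + 0.0468 = 0.0909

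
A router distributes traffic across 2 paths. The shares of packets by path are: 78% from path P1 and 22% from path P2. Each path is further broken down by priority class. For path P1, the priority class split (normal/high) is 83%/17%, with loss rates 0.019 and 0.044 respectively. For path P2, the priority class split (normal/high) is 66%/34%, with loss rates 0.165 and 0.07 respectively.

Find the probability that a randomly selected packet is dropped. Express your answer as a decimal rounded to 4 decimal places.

0.0473

P(L|P1) = 0.83·0.019 + 0.17·0.044 = 0.01577 + 0.00748 = 0.02325
P(L|P2) = 0.66·0.165 + 0.34·0.07 = 0.1089 + 0.0238 = 0.1327
By total probability over the outer partition,
P(L) = 0.78·0.02325 + 0.22·0.1327
      = 0.018135 + 0.029194 = 0.047329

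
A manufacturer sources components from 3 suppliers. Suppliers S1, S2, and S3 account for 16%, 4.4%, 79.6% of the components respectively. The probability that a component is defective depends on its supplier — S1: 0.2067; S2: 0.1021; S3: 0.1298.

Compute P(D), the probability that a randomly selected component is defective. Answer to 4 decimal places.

Using total probability over the partition,
P(D) = P(D|S1)·P(S1) + P(D|S2)·P(S2) + P(D|S3)·P(S3)
      = 0.2067·0.16 + 0.1021·0.044 + 0.1298·0.796
      = 0.033072 + 0.0044924 + 0.1033208 = 0.1408852

0.1409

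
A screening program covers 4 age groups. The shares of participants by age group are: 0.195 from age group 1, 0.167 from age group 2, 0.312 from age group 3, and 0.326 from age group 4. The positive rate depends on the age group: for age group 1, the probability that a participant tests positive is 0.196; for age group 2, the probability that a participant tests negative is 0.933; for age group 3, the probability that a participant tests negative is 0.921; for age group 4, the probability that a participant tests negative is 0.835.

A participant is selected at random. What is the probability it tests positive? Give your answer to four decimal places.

0.1278

P(T|2) = 1 − 0.933 = 0.067.
P(T|3) = 1 − 0.921 = 0.079.
P(T|4) = 1 − 0.835 = 0.165.
P(T) = P(T|1)·P(1) + P(T|2)·P(2) + P(T|3)·P(3) + P(T|4)·P(4)
      = 0.196·0.195 + 0.067·0.167 + 0.079·0.312 + 0.165·0.326
      = 0.03822 + 0.011189 + 0.024648 + 0.05379 = 0.127847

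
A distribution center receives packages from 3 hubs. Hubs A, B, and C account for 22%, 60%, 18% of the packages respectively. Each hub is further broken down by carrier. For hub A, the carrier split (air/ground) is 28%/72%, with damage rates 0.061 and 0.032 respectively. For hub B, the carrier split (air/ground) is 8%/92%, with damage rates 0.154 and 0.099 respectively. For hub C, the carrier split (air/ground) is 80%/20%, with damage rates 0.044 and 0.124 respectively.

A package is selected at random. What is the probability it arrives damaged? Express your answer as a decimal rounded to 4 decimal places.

P(D|A) = 0.28·0.061 + 0.72·0.032 = 0.01708 + 0.02304 = 0.04012
P(D|B) = 0.08·0.154 + 0.92·0.099 = 0.01232 + 0.09108 = 0.1034
P(D|C) = 0.8·0.044 + 0.2·0.124 = 0.0352 + 0.0248 = 0.06
By total probability over the outer partition,
P(D) = 0.22·0.04012 + 0.6·0.1034 + 0.18·0.06
      = 0.0088264 + 0.06204 + 0.0108 = 0.0816664

P(D) ≈ 0.0817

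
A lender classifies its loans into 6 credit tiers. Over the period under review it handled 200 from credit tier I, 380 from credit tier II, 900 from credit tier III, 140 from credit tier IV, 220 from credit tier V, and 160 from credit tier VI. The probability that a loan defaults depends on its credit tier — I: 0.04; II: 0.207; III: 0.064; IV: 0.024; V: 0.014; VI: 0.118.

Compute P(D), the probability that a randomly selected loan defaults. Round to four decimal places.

0.0848

Total: 200 + 380 + 900 + 140 + 220 + 160 = 2000.
P(I) = 200/2000 = 0.1. P(II) = 380/2000 = 0.19. P(III) = 900/2000 = 0.45. P(IV) = 140/2000 = 0.07. P(V) = 220/2000 = 0.11. P(VI) = 160/2000 = 0.08.
By the law of total probability,
P(D) = P(D|I)·P(I) + P(D|II)·P(II) + P(D|III)·P(III) + P(D|IV)·P(IV) + P(D|V)·P(V) + P(D|VI)·P(VI)
      = 0.04·0.1 + 0.207·0.19 + 0.064·0.45 + 0.024·0.07 + 0.014·0.11 + 0.118·0.08
      = 0.004 + 0.03933 + 0.0288 + 0.00168 + 0.00154 + 0.00944 = 0.08479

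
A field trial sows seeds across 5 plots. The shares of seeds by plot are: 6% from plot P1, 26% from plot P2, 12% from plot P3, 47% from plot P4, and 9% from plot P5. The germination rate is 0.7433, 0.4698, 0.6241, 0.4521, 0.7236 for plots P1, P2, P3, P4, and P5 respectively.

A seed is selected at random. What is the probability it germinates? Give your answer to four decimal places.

0.5192

P(G) = P(G|P1)·P(P1) + P(G|P2)·P(P2) + P(G|P3)·P(P3) + P(G|P4)·P(P4) + P(G|P5)·P(P5)
      = 0.7433·0.06 + 0.4698·0.26 + 0.6241·0.12 + 0.4521·0.47 + 0.7236·0.09
      = 0.044598 + 0.122148 + 0.074892 + 0.212487 + 0.065124 = 0.519249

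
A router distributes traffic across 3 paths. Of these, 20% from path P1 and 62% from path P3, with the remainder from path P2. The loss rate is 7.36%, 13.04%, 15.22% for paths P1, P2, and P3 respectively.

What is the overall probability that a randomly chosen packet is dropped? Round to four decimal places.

P(P2) = 1 − (0.2 + 0.62) = 0.18.
Using total probability over the partition,
P(L) = P(L|P1)·P(P1) + P(L|P2)·P(P2) + P(L|P3)·P(P3)
      = 0.0736·0.2 + 0.1304·0.18 + 0.1522·0.62
      = 0.01472 + 0.023472 + 0.094364 = 0.132556

0.1326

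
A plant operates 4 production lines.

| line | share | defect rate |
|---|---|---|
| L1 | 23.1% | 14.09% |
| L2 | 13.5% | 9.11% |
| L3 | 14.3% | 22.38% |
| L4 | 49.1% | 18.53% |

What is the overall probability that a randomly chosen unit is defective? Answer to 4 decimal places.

0.1678

Using total probability over the partition,
P(D) = P(D|L1)·P(L1) + P(D|L2)·P(L2) + P(D|L3)·P(L3) + P(D|L4)·P(L4)
      = 0.1409·0.231 + 0.0911·0.135 + 0.2238·0.143 + 0.1853·0.491
      = 0.0325479 + 0.0122985 + 0.0320034 + 0.0909823 = 0.1678321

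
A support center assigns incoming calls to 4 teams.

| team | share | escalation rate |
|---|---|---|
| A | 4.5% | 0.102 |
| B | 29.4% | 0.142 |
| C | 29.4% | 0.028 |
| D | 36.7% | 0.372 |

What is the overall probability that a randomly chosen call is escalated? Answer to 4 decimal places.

Using total probability over the partition,
P(E) = P(E|A)·P(A) + P(E|B)·P(B) + P(E|C)·P(C) + P(E|D)·P(D)
      = 0.102·0.045 + 0.142·0.294 + 0.028·0.294 + 0.372·0.367
      = 0.00459 + 0.041748 + 0.008232 + 0.136524 = 0.191094

P(E) ≈ 0.1911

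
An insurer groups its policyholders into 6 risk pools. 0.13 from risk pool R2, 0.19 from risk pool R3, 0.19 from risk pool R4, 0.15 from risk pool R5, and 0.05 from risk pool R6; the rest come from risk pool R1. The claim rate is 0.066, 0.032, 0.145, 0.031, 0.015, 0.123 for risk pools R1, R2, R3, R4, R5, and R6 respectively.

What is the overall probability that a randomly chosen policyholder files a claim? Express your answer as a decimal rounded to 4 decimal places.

P(C) ≈ 0.0651

P(R1) = 1 − (0.13 + 0.19 + 0.19 + 0.15 + 0.05) = 0.29.
By the law of total probability,
P(C) = P(C|R1)·P(R1) + P(C|R2)·P(R2) + P(C|R3)·P(R3) + P(C|R4)·P(R4) + P(C|R5)·P(R5) + P(C|R6)·P(R6)
      = 0.066·0.29 + 0.032·0.13 + 0.145·0.19 + 0.031·0.19 + 0.015·0.15 + 0.123·0.05
      = 0.01914 + 0.00416 + 0.02755 + 0.00589 + 0.00225 + 0.00615 = 0.06514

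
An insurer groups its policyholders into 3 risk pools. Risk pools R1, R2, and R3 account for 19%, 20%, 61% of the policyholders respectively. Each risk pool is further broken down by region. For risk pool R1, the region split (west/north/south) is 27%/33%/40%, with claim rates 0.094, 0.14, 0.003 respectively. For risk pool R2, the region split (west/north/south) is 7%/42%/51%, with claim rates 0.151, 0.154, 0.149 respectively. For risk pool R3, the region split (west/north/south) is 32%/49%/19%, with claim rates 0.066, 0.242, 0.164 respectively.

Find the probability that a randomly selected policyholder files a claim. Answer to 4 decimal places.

0.1483

P(C|R1) = 0.27·0.094 + 0.33·0.14 + 0.4·0.003 = 0.02538 + 0.0462 + 0.0012 = 0.07278
P(C|R2) = 0.07·0.151 + 0.42·0.154 + 0.51·0.149 = 0.01057 + 0.06468 + 0.07599 = 0.15124
P(C|R3) = 0.32·0.066 + 0.49·0.242 + 0.19·0.164 = 0.02112 + 0.11858 + 0.03116 = 0.17086
Then overall,
P(C) = 0.19·0.07278 + 0.2·0.15124 + 0.61·0.17086
      = 0.0138282 + 0.030248 + 0.1042246 = 0.1483008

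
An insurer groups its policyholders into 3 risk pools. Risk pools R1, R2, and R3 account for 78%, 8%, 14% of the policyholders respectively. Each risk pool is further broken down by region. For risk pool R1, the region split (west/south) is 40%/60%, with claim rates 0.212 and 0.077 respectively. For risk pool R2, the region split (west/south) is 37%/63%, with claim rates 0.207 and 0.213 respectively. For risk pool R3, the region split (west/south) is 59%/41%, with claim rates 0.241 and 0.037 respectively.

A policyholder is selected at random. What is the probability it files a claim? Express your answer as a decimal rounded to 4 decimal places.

P(C|R1) = 0.4·0.212 + 0.6·0.077 = 0.0848 + 0.0462 = 0.131
P(C|R2) = 0.37·0.207 + 0.63·0.213 = 0.07659 + 0.13419 = 0.21078
P(C|R3) = 0.59·0.241 + 0.41·0.037 = 0.14219 + 0.01517 = 0.15736
By total probability over the outer partition,
P(C) = 0.78·0.131 + 0.08·0.21078 + 0.14·0.15736
      = 0.10218 + 0.0168624 + 0.0220304 = 0.1410728

0.1411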